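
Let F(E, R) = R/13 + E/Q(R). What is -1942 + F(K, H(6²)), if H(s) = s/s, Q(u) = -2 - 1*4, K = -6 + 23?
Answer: -151691/78 ≈ -1944.8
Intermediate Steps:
K = 17
Q(u) = -6 (Q(u) = -2 - 4 = -6)
H(s) = 1
F(E, R) = -E/6 + R/13 (F(E, R) = R/13 + E/(-6) = R*(1/13) + E*(-⅙) = R/13 - E/6 = -E/6 + R/13)
-1942 + F(K, H(6²)) = -1942 + (-⅙*17 + (1/13)*1) = -1942 + (-17/6 + 1/13) = -1942 - 215/78 = -151691/78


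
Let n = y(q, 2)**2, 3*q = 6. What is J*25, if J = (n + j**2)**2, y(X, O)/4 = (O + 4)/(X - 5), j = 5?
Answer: 198025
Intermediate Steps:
q = 2 (q = (1/3)*6 = 2)
y(X, O) = 4*(4 + O)/(-5 + X) (y(X, O) = 4*((O + 4)/(X - 5)) = 4*((4 + O)/(-5 + X)) = 4*(4 + O)/(-5 + X))
n = 64 (n = (4*(4 + 2)/(-5 + 2))**2 = (4*6/(-3))**2 = (4*(-1/3)*6)**2 = (-8)**2 = 64)
J = 7921 (J = (64 + 5**2)**2 = (64 + 25)**2 = 89**2 = 7921)
J*25 = 7921*25 = 198025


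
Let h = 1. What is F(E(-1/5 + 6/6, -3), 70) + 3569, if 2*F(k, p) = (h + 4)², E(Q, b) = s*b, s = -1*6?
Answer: 7163/2 ≈ 3581.5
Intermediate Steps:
s = -6
E(Q, b) = -6*b
F(k, p) = 25/2 (F(k, p) = (1 + 4)²/2 = (½)*5² = (½)*25 = 25/2)
F(E(-1/5 + 6/6, -3), 70) + 3569 = 25/2 + 3569 = 7163/2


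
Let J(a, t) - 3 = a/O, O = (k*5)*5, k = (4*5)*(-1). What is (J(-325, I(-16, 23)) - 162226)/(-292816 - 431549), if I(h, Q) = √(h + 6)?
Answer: 3244447/14487300 ≈ 0.22395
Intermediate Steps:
k = -20 (k = 20*(-1) = -20)
O = -500 (O = -20*5*5 = -100*5 = -500)
I(h, Q) = √(6 + h)
J(a, t) = 3 - a/500 (J(a, t) = 3 + a/(-500) = 3 + a*(-1/500) = 3 - a/500)
(J(-325, I(-16, 23)) - 162226)/(-292816 - 431549) = ((3 - 1/500*(-325)) - 162226)/(-292816 - 431549) = ((3 + 13/20) - 162226)/(-724365) = (73/20 - 162226)*(-1/724365) = -3244447/20*(-1/724365) = 3244447/14487300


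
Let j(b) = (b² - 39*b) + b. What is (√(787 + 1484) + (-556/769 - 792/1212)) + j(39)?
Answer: 2922181/77669 + √2271 ≈ 85.279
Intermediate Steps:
j(b) = b² - 38*b
(√(787 + 1484) + (-556/769 - 792/1212)) + j(39) = (√(787 + 1484) + (-556/769 - 792/1212)) + 39*(-38 + 39) = (√2271 + (-556*1/769 - 792*1/1212)) + 39*1 = (√2271 + (-556/769 - 66/101)) + 39 = (√2271 - 106910/77669) + 39 = (-106910/77669 + √2271) + 39 = 2922181/77669 + √2271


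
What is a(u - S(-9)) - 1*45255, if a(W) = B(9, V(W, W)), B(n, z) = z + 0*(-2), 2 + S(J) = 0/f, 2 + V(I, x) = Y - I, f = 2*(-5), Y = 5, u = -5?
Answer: -45249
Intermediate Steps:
f = -10
V(I, x) = 3 - I (V(I, x) = -2 + (5 - I) = 3 - I)
S(J) = -2 (S(J) = -2 + 0/(-10) = -2 + 0*(-⅒) = -2 + 0 = -2)
B(n, z) = z (B(n, z) = z + 0 = z)
a(W) = 3 - W
a(u - S(-9)) - 1*45255 = (3 - (-5 - 1*(-2))) - 1*45255 = (3 - (-5 + 2)) - 45255 = (3 - 1*(-3)) - 45255 = (3 + 3) - 45255 = 6 - 45255 = -45249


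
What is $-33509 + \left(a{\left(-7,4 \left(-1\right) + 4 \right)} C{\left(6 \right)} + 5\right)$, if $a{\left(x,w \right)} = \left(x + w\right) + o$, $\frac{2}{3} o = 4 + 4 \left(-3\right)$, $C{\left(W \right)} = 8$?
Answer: $-33656$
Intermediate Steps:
$o = -12$ ($o = \frac{3 \left(4 + 4 \left(-3\right)\right)}{2} = \frac{3 \left(4 - 12\right)}{2} = \frac{3}{2} \left(-8\right) = -12$)
$a{\left(x,w \right)} = -12 + w + x$ ($a{\left(x,w \right)} = \left(x + w\right) - 12 = \left(w + x\right) - 12 = -12 + w + x$)
$-33509 + \left(a{\left(-7,4 \left(-1\right) + 4 \right)} C{\left(6 \right)} + 5\right) = -33509 + \left(\left(-12 + \left(4 \left(-1\right) + 4\right) - 7\right) 8 + 5\right) = -33509 + \left(\left(-12 + \left(-4 + 4\right) - 7\right) 8 + 5\right) = -33509 + \left(\left(-12 + 0 - 7\right) 8 + 5\right) = -33509 + \left(\left(-19\right) 8 + 5\right) = -33509 + \left(-152 + 5\right) = -33509 - 147 = -33656$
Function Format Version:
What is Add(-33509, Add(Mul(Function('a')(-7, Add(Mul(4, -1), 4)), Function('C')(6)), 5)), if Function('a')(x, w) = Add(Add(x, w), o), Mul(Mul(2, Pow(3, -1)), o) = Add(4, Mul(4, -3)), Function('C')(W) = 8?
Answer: -33656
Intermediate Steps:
o = -12 (o = Mul(Rational(3, 2), Add(4, Mul(4, -3))) = Mul(Rational(3, 2), Add(4, -12)) = Mul(Rational(3, 2), -8) = -12)
Function('a')(x, w) = Add(-12, w, x) (Function('a')(x, w) = Add(Add(x, w), -12) = Add(Add(w, x), -12) = Add(-12, w, x))
Add(-33509, Add(Mul(Function('a')(-7, Add(Mul(4, -1), 4)), Function('C')(6)), 5)) = Add(-33509, Add(Mul(Add(-12, Add(Mul(4, -1), 4), -7), 8), 5)) = Add(-33509, Add(Mul(Add(-12, Add(-4, 4), -7), 8), 5)) = Add(-33509, Add(Mul(Add(-12, 0, -7), 8), 5)) = Add(-33509, Add(Mul(-19, 8), 5)) = Add(-33509, Add(-152, 5)) = Add(-33509, -147) = -33656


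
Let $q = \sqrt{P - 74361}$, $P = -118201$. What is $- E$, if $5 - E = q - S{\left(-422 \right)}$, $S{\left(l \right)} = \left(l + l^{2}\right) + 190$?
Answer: $-177857 + i \sqrt{192562} \approx -1.7786 \cdot 10^{5} + 438.82 i$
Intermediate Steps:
$S{\left(l \right)} = 190 + l + l^{2}$
$q = i \sqrt{192562}$ ($q = \sqrt{-118201 - 74361} = \sqrt{-192562} = i \sqrt{192562} \approx 438.82 i$)
$E = 177857 - i \sqrt{192562}$ ($E = 5 - \left(i \sqrt{192562} - \left(190 - 422 + \left(-422\right)^{2}\right)\right) = 5 - \left(i \sqrt{192562} - \left(190 - 422 + 178084\right)\right) = 5 - \left(i \sqrt{192562} - 177852\right) = 5 - \left(-177852 + i \sqrt{192562}\right) = 5 + \left(177852 - i \sqrt{192562}\right) = 177857 - i \sqrt{192562} \approx 1.7786 \cdot 10^{5} - 438.82 i$)
$- E = - (177857 - i \sqrt{192562}) = -177857 + i \sqrt{192562}$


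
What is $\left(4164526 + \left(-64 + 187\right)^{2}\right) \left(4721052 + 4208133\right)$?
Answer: $37320912731175$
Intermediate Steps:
$\left(4164526 + \left(-64 + 187\right)^{2}\right) \left(4721052 + 4208133\right) = \left(4164526 + 123^{2}\right) 8929185 = \left(4164526 + 15129\right) 8929185 = 4179655 \cdot 8929185 = 37320912731175$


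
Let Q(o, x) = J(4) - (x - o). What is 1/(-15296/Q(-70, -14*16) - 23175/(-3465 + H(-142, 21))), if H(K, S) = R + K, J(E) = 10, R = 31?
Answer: -48872/4241483 ≈ -0.011522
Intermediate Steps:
H(K, S) = 31 + K
Q(o, x) = 10 + o - x (Q(o, x) = 10 - (x - o) = 10 + (o - x) = 10 + o - x)
1/(-15296/Q(-70, -14*16) - 23175/(-3465 + H(-142, 21))) = 1/(-15296/(10 - 70 - (-14)*16) - 23175/(-3465 + (31 - 142))) = 1/(-15296/(10 - 70 - 1*(-224)) - 23175/(-3465 - 111)) = 1/(-15296/(10 - 70 + 224) - 23175/(-3576)) = 1/(-15296/164 - 23175*(-1/3576)) = 1/(-15296*1/164 + 7725/1192) = 1/(-3824/41 + 7725/1192) = 1/(-4241483/48872) = -48872/4241483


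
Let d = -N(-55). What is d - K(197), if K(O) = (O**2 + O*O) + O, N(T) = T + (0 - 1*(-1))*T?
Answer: -77705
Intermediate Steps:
N(T) = 2*T (N(T) = T + (0 + 1)*T = T + 1*T = T + T = 2*T)
K(O) = O + 2*O**2 (K(O) = (O**2 + O**2) + O = 2*O**2 + O = O + 2*O**2)
d = 110 (d = -2*(-55) = -1*(-110) = 110)
d - K(197) = 110 - 197*(1 + 2*197) = 110 - 197*(1 + 394) = 110 - 197*395 = 110 - 1*77815 = 110 - 77815 = -77705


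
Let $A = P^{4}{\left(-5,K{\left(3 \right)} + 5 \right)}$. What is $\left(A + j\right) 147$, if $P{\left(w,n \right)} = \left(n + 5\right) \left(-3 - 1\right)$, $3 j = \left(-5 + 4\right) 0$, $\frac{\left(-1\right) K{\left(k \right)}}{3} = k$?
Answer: $37632$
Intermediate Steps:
$K{\left(k \right)} = - 3 k$
$j = 0$ ($j = \frac{\left(-5 + 4\right) 0}{3} = \frac{\left(-1\right) 0}{3} = \frac{1}{3} \cdot 0 = 0$)
$P{\left(w,n \right)} = -20 - 4 n$ ($P{\left(w,n \right)} = \left(5 + n\right) \left(-4\right) = -20 - 4 n$)
$A = 256$ ($A = \left(-20 - 4 \left(\left(-3\right) 3 + 5\right)\right)^{4} = \left(-20 - 4 \left(-9 + 5\right)\right)^{4} = \left(-20 - -16\right)^{4} = \left(-20 + 16\right)^{4} = \left(-4\right)^{4} = 256$)
$\left(A + j\right) 147 = \left(256 + 0\right) 147 = 256 \cdot 147 = 37632$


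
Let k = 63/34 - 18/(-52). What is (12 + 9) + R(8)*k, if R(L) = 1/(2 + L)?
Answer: 23448/1105 ≈ 21.220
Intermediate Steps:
k = 486/221 (k = 63*(1/34) - 18*(-1/52) = 63/34 + 9/26 = 486/221 ≈ 2.1991)
(12 + 9) + R(8)*k = (12 + 9) + (486/221)/(2 + 8) = 21 + (486/221)/10 = 21 + (⅒)*(486/221) = 21 + 243/1105 = 23448/1105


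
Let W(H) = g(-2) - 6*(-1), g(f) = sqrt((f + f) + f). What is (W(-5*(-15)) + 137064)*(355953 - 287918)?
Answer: 9325557450 + 68035*I*sqrt(6) ≈ 9.3256e+9 + 1.6665e+5*I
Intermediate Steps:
g(f) = sqrt(3)*sqrt(f) (g(f) = sqrt(2*f + f) = sqrt(3*f) = sqrt(3)*sqrt(f))
W(H) = 6 + I*sqrt(6) (W(H) = sqrt(3)*sqrt(-2) - 6*(-1) = sqrt(3)*(I*sqrt(2)) + 6 = I*sqrt(6) + 6 = 6 + I*sqrt(6))
(W(-5*(-15)) + 137064)*(355953 - 287918) = ((6 + I*sqrt(6)) + 137064)*(355953 - 287918) = (137070 + I*sqrt(6))*68035 = 9325557450 + 68035*I*sqrt(6)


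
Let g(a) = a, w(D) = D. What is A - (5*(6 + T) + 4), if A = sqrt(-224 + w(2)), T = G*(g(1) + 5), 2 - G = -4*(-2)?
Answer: 146 + I*sqrt(222) ≈ 146.0 + 14.9*I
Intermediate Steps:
G = -6 (G = 2 - (-4)*(-2) = 2 - 1*8 = 2 - 8 = -6)
T = -36 (T = -6*(1 + 5) = -6*6 = -36)
A = I*sqrt(222) (A = sqrt(-224 + 2) = sqrt(-222) = I*sqrt(222) ≈ 14.9*I)
A - (5*(6 + T) + 4) = I*sqrt(222) - (5*(6 - 36) + 4) = I*sqrt(222) - (5*(-30) + 4) = I*sqrt(222) - (-150 + 4) = I*sqrt(222) - 1*(-146) = I*sqrt(222) + 146 = 146 + I*sqrt(222)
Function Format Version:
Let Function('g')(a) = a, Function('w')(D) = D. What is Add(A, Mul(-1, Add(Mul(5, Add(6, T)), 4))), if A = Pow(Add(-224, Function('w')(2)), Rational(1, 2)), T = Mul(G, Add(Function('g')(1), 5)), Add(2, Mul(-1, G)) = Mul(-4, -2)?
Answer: Add(146, Mul(I, Pow(222, Rational(1, 2)))) ≈ Add(146.00, Mul(14.900, I))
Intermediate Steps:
G = -6 (G = Add(2, Mul(-1, Mul(-4, -2))) = Add(2, Mul(-1, 8)) = Add(2, -8) = -6)
T = -36 (T = Mul(-6, Add(1, 5)) = Mul(-6, 6) = -36)
A = Mul(I, Pow(222, Rational(1, 2))) (A = Pow(Add(-224, 2), Rational(1, 2)) = Pow(-222, Rational(1, 2)) = Mul(I, Pow(222, Rational(1, 2))) ≈ Mul(14.900, I))
Add(A, Mul(-1, Add(Mul(5, Add(6, T)), 4))) = Add(Mul(I, Pow(222, Rational(1, 2))), Mul(-1, Add(Mul(5, Add(6, -36)), 4))) = Add(Mul(I, Pow(222, Rational(1, 2))), Mul(-1, Add(Mul(5, -30), 4))) = Add(Mul(I, Pow(222, Rational(1, 2))), Mul(-1, Add(-150, 4))) = Add(Mul(I, Pow(222, Rational(1, 2))), Mul(-1, -146)) = Add(Mul(I, Pow(222, Rational(1, 2))), 146) = Add(146, Mul(I, Pow(222, Rational(1, 2))))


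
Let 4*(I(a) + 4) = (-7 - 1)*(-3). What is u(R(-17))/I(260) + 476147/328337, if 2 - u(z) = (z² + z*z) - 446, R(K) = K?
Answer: -20865758/328337 ≈ -63.550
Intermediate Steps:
I(a) = 2 (I(a) = -4 + ((-7 - 1)*(-3))/4 = -4 + (-8*(-3))/4 = -4 + (¼)*24 = -4 + 6 = 2)
u(z) = 448 - 2*z² (u(z) = 2 - ((z² + z*z) - 446) = 2 - ((z² + z²) - 446) = 2 - (2*z² - 446) = 2 - (-446 + 2*z²) = 2 + (446 - 2*z²) = 448 - 2*z²)
u(R(-17))/I(260) + 476147/328337 = (448 - 2*(-17)²)/2 + 476147/328337 = (448 - 2*289)*(½) + 476147*(1/328337) = (448 - 578)*(½) + 476147/328337 = -130*½ + 476147/328337 = -65 + 476147/328337 = -20865758/328337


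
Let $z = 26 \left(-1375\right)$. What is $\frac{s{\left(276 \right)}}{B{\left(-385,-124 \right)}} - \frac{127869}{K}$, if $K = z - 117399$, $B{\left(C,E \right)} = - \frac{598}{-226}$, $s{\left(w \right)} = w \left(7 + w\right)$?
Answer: $\frac{58772284749}{1990937} \approx 29520.0$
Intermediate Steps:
$z = -35750$
$B{\left(C,E \right)} = \frac{299}{113}$ ($B{\left(C,E \right)} = \left(-598\right) \left(- \frac{1}{226}\right) = \frac{299}{113}$)
$K = -153149$ ($K = -35750 - 117399 = -153149$)
$\frac{s{\left(276 \right)}}{B{\left(-385,-124 \right)}} - \frac{127869}{K} = \frac{276 \left(7 + 276\right)}{\frac{299}{113}} - \frac{127869}{-153149} = 276 \cdot 283 \cdot \frac{113}{299} - - \frac{127869}{153149} = 78108 \cdot \frac{113}{299} + \frac{127869}{153149} = \frac{383748}{13} + \frac{127869}{153149} = \frac{58772284749}{1990937}$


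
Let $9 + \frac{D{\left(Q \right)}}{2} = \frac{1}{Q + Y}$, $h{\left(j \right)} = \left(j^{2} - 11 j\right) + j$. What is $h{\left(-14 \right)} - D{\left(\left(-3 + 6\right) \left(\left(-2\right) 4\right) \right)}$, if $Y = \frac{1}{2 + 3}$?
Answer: $\frac{42136}{119} \approx 354.08$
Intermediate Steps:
$Y = \frac{1}{5} \approx 0.2$
$h{\left(j \right)} = j^{2} - 10 j$
$D{\left(Q \right)} = -18 + \frac{2}{\frac{1}{5} + Q}$ ($D{\left(Q \right)} = -18 + \frac{2}{Q + \frac{1}{5}} = -18 + \frac{2}{\frac{1}{5} + Q}$)
$h{\left(-14 \right)} - D{\left(\left(-3 + 6\right) \left(\left(-2\right) 4\right) \right)} = - 14 \left(-10 - 14\right) - \frac{2 \left(-4 - 45 \left(-3 + 6\right) \left(\left(-2\right) 4\right)\right)}{1 + 5 \left(-3 + 6\right) \left(\left(-2\right) 4\right)} = \left(-14\right) \left(-24\right) - \frac{2 \left(-4 - 45 \cdot 3 \left(-8\right)\right)}{1 + 5 \cdot 3 \left(-8\right)} = 336 - \frac{2 \left(-4 - -1080\right)}{1 + 5 \left(-24\right)} = 336 - \frac{2 \left(-4 + 1080\right)}{1 - 120} = 336 - 2 \frac{1}{-119} \cdot 1076 = 336 - 2 \left(- \frac{1}{119}\right) 1076 = 336 - - \frac{2152}{119} = 336 + \frac{2152}{119} = \frac{42136}{119}$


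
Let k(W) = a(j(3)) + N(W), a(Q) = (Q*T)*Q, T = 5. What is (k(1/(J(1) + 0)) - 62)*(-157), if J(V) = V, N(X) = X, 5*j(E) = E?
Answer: 46472/5 ≈ 9294.4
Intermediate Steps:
j(E) = E/5
a(Q) = 5*Q² (a(Q) = (Q*5)*Q = (5*Q)*Q = 5*Q²)
k(W) = 9/5 + W (k(W) = 5*((⅕)*3)² + W = 5*(⅗)² + W = 5*(9/25) + W = 9/5 + W)
(k(1/(J(1) + 0)) - 62)*(-157) = ((9/5 + 1/(1 + 0)) - 62)*(-157) = ((9/5 + 1/1) - 62)*(-157) = ((9/5 + 1) - 62)*(-157) = (14/5 - 62)*(-157) = -296/5*(-157) = 46472/5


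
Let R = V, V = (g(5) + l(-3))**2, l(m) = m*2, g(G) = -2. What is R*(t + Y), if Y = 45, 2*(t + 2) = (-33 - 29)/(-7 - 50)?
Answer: 158848/57 ≈ 2786.8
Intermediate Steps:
t = -83/57 (t = -2 + ((-33 - 29)/(-7 - 50))/2 = -2 + (-62/(-57))/2 = -2 + (-62*(-1/57))/2 = -2 + (1/2)*(62/57) = -2 + 31/57 = -83/57 ≈ -1.4561)
l(m) = 2*m
V = 64 (V = (-2 + 2*(-3))**2 = (-2 - 6)**2 = (-8)**2 = 64)
R = 64
R*(t + Y) = 64*(-83/57 + 45) = 64*(2482/57) = 158848/57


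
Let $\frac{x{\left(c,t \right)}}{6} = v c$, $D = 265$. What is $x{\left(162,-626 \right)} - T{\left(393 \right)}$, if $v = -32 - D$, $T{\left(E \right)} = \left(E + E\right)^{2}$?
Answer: $-906480$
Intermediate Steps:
$T{\left(E \right)} = 4 E^{2}$ ($T{\left(E \right)} = \left(2 E\right)^{2} = 4 E^{2}$)
$v = -297$ ($v = -32 - 265 = -297$)
$x{\left(c,t \right)} = - 1782 c$ ($x{\left(c,t \right)} = 6 \left(- 297 c\right) = - 1782 c$)
$x{\left(162,-626 \right)} - T{\left(393 \right)} = \left(-1782\right) 162 - 4 \cdot 393^{2} = -288684 - 4 \cdot 154449 = -288684 - 617796 = -906480$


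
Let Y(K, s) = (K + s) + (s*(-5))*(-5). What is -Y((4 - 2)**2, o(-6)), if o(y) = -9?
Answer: 230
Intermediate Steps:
Y(K, s) = K + 26*s (Y(K, s) = (K + s) - 5*s*(-5) = (K + s) + 25*s = K + 26*s)
-Y((4 - 2)**2, o(-6)) = -((4 - 2)**2 + 26*(-9)) = -(2**2 - 234) = -(4 - 234) = -1*(-230) = 230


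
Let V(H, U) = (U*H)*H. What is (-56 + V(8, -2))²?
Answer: 33856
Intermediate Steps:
V(H, U) = U*H² (V(H, U) = (H*U)*H = U*H²)
(-56 + V(8, -2))² = (-56 - 2*8²)² = (-56 - 2*64)² = (-56 - 128)² = (-184)² = 33856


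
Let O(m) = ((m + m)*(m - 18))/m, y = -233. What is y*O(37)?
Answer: -8854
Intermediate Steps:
O(m) = -36 + 2*m (O(m) = ((2*m)*(-18 + m))/m = (2*m*(-18 + m))/m = -36 + 2*m)
y*O(37) = -233*(-36 + 2*37) = -233*(-36 + 74) = -233*38 = -8854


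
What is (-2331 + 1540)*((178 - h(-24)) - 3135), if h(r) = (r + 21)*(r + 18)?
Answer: 2353225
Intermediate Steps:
h(r) = (18 + r)*(21 + r) (h(r) = (21 + r)*(18 + r) = (18 + r)*(21 + r))
(-2331 + 1540)*((178 - h(-24)) - 3135) = (-2331 + 1540)*((178 - (378 + (-24)² + 39*(-24))) - 3135) = -791*((178 - (378 + 576 - 936)) - 3135) = -791*((178 - 1*18) - 3135) = -791*((178 - 18) - 3135) = -791*(160 - 3135) = -791*(-2975) = 2353225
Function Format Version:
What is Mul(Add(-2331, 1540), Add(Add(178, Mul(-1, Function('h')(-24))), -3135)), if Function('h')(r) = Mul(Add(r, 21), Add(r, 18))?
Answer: 2353225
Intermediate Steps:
Function('h')(r) = Mul(Add(18, r), Add(21, r)) (Function('h')(r) = Mul(Add(21, r), Add(18, r)) = Mul(Add(18, r), Add(21, r)))
Mul(Add(-2331, 1540), Add(Add(178, Mul(-1, Function('h')(-24))), -3135)) = Mul(Add(-2331, 1540), Add(Add(178, Mul(-1, Add(378, Pow(-24, 2), Mul(39, -24)))), -3135)) = Mul(-791, Add(Add(178, Mul(-1, Add(378, 576, -936))), -3135)) = Mul(-791, Add(Add(178, Mul(-1, 18)), -3135)) = Mul(-791, Add(Add(178, -18), -3135)) = Mul(-791, Add(160, -3135)) = Mul(-791, -2975) = 2353225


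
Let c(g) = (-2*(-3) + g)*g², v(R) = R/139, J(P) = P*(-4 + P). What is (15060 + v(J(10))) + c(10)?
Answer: 2315800/139 ≈ 16660.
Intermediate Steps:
v(R) = R/139 (v(R) = R*(1/139) = R/139)
c(g) = g²*(6 + g) (c(g) = (6 + g)*g² = g²*(6 + g))
(15060 + v(J(10))) + c(10) = (15060 + (10*(-4 + 10))/139) + 10²*(6 + 10) = (15060 + (10*6)/139) + 100*16 = (15060 + (1/139)*60) + 1600 = (15060 + 60/139) + 1600 = 2093400/139 + 1600 = 2315800/139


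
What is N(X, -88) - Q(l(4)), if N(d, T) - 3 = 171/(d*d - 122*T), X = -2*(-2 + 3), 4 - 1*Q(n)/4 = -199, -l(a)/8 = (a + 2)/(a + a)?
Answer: -2896163/3580 ≈ -808.98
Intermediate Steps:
l(a) = -4*(2 + a)/a (l(a) = -8*(a + 2)/(a + a) = -8*(2 + a)/(2*a) = -8*(2 + a)*1/(2*a) = -4*(2 + a)/a)
Q(n) = 812 (Q(n) = 16 - 4*(-199) = 16 + 796 = 812)
X = -2 (X = -2*1 = -2)
N(d, T) = 3 + 171/(d² - 122*T) (N(d, T) = 3 + 171/(d*d - 122*T) = 3 + 171/(d² - 122*T))
N(X, -88) - Q(l(4)) = 3*(-57 - 1*(-2)² + 122*(-88))/(-1*(-2)² + 122*(-88)) - 1*812 = 3*(-57 - 1*4 - 10736)/(-1*4 - 10736) - 812 = 3*(-57 - 4 - 10736)/(-4 - 10736) - 812 = 3*(-10797)/(-10740) - 812 = 3*(-1/10740)*(-10797) - 812 = 10797/3580 - 812 = -2896163/3580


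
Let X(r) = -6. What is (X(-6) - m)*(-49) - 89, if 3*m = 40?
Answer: 2575/3 ≈ 858.33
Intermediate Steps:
m = 40/3 (m = (1/3)*40 = 40/3 ≈ 13.333)
(X(-6) - m)*(-49) - 89 = (-6 - 1*40/3)*(-49) - 89 = (-6 - 40/3)*(-49) - 89 = -58/3*(-49) - 89 = 2842/3 - 89 = 2575/3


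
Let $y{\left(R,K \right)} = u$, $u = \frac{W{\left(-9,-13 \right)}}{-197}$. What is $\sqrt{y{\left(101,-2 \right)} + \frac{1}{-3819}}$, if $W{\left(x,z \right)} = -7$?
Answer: $\frac{2 \sqrt{4991043462}}{752343} \approx 0.18781$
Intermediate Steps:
$u = \frac{7}{197}$ ($u = - \frac{7}{-197} = \left(-7\right) \left(- \frac{1}{197}\right) = \frac{7}{197} \approx 0.035533$)
$y{\left(R,K \right)} = \frac{7}{197}$
$\sqrt{y{\left(101,-2 \right)} + \frac{1}{-3819}} = \sqrt{\frac{7}{197} + \frac{1}{-3819}} = \sqrt{\frac{7}{197} - \frac{1}{3819}} = \sqrt{\frac{26536}{752343}} = \frac{2 \sqrt{4991043462}}{752343}$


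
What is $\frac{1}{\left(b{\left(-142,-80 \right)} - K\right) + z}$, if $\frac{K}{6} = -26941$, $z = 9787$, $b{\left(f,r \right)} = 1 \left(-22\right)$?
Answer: $\frac{1}{171411} \approx 5.8339 \cdot 10^{-6}$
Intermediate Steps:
$b{\left(f,r \right)} = -22$
$K = -161646$ ($K = 6 \left(-26941\right) = -161646$)
$\frac{1}{\left(b{\left(-142,-80 \right)} - K\right) + z} = \frac{1}{\left(-22 - -161646\right) + 9787} = \frac{1}{\left(-22 + 161646\right) + 9787} = \frac{1}{161624 + 9787} = \frac{1}{171411}$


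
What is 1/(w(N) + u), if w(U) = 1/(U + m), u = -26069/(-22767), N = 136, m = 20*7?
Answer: 698188/801979 ≈ 0.87058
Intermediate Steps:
m = 140
u = 26069/22767 (u = -26069*(-1/22767) = 26069/22767 ≈ 1.1450)
w(U) = 1/(140 + U) (w(U) = 1/(U + 140) = 1/(140 + U))
1/(w(N) + u) = 1/(1/(140 + 136) + 26069/22767) = 1/(1/276 + 26069/22767) = 1/(801979/698188) = 698188/801979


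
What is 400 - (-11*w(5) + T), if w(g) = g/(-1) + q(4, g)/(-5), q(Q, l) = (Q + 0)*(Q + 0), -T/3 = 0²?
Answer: 1549/5 ≈ 309.80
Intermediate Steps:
T = 0 (T = -3*0² = -3*0 = 0)
q(Q, l) = Q² (q(Q, l) = Q*Q = Q²)
w(g) = -16/5 - g (w(g) = g/(-1) + 4²/(-5) = g*(-1) + 16*(-⅕) = -g - 16/5 = -16/5 - g)
400 - (-11*w(5) + T) = 400 - (-11*(-16/5 - 1*5) + 0) = 400 - (-11*(-16/5 - 5) + 0) = 400 - (-11*(-41/5) + 0) = 400 - (451/5 + 0) = 400 - 1*451/5 = 400 - 451/5 = 1549/5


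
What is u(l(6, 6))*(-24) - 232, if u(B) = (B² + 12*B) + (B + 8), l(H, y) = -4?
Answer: 440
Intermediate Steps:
u(B) = 8 + B² + 13*B (u(B) = (B² + 12*B) + (8 + B) = 8 + B² + 13*B)
u(l(6, 6))*(-24) - 232 = (8 + (-4)² + 13*(-4))*(-24) - 232 = (8 + 16 - 52)*(-24) - 232 = -28*(-24) - 232 = 672 - 232 = 440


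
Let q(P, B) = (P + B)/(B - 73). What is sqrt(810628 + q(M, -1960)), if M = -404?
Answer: 8*sqrt(52350038686)/2033 ≈ 900.35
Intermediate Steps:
q(P, B) = (B + P)/(-73 + B)
sqrt(810628 + q(M, -1960)) = sqrt(810628 + (-1960 - 404)/(-73 - 1960)) = sqrt(810628 - 2364/(-2033)) = sqrt(810628 - 1/2033*(-2364)) = sqrt(810628 + 2364/2033) = sqrt(1648009088/2033) = 8*sqrt(52350038686)/2033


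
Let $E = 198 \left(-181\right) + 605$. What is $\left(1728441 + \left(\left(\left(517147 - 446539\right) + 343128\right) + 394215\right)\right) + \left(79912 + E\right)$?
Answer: $2581071$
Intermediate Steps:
$E = -35233$ ($E = -35838 + 605 = -35233$)
$\left(1728441 + \left(\left(\left(517147 - 446539\right) + 343128\right) + 394215\right)\right) + \left(79912 + E\right) = \left(1728441 + \left(\left(\left(517147 - 446539\right) + 343128\right) + 394215\right)\right) + \left(79912 - 35233\right) = \left(1728441 + \left(\left(70608 + 343128\right) + 394215\right)\right) + 44679 = \left(1728441 + \left(413736 + 394215\right)\right) + 44679 = \left(1728441 + 807951\right) + 44679 = 2536392 + 44679 = 2581071$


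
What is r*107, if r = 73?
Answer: 7811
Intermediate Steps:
r*107 = 73*107 = 7811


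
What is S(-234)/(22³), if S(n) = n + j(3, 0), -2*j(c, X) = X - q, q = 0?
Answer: -117/5324 ≈ -0.021976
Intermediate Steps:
j(c, X) = -X/2 (j(c, X) = -(X - 1*0)/2 = -(X + 0)/2 = -X/2)
S(n) = n (S(n) = n - ½*0 = n + 0 = n)
S(-234)/(22³) = -234/(22³) = -234/10648 = -234*1/10648 = -117/5324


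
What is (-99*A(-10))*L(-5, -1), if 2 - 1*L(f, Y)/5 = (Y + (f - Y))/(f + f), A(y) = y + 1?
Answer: 13365/2 ≈ 6682.5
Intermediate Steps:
A(y) = 1 + y
L(f, Y) = 15/2 (L(f, Y) = 10 - 5*(Y + (f - Y))/(f + f) = 10 - 5*f/(2*f) = 10 - 5*f*1/(2*f) = 10 - 5*½ = 10 - 5/2 = 15/2)
(-99*A(-10))*L(-5, -1) = -99*(1 - 10)*(15/2) = -99*(-9)*(15/2) = 891*(15/2) = 13365/2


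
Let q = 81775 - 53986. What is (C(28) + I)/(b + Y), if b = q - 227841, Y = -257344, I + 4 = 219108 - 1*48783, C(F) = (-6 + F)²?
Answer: -170805/457396 ≈ -0.37343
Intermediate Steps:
q = 27789
I = 170321 (I = -4 + (219108 - 1*48783) = -4 + (219108 - 48783) = -4 + 170325 = 170321)
b = -200052 (b = 27789 - 227841 = -200052)
(C(28) + I)/(b + Y) = ((-6 + 28)² + 170321)/(-200052 - 257344) = (22² + 170321)/(-457396) = (484 + 170321)*(-1/457396) = 170805*(-1/457396) = -170805/457396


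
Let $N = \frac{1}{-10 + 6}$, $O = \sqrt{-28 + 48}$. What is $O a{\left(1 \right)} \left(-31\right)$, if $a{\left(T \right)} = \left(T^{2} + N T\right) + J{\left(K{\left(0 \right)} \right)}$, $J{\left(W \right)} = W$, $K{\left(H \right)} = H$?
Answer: $- \frac{93 \sqrt{5}}{2} \approx -103.98$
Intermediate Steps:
$O = 2 \sqrt{5}$ ($O = \sqrt{20} = 2 \sqrt{5} \approx 4.4721$)
$N = - \frac{1}{4}$ ($N = \frac{1}{-4} = - \frac{1}{4} \approx -0.25$)
$a{\left(T \right)} = T^{2} - \frac{T}{4}$ ($a{\left(T \right)} = \left(T^{2} - \frac{T}{4}\right) + 0 = T^{2} - \frac{T}{4}$)
$O a{\left(1 \right)} \left(-31\right) = 2 \sqrt{5} \cdot 1 \left(- \frac{1}{4} + 1\right) \left(-31\right) = 2 \sqrt{5} \cdot 1 \cdot \frac{3}{4} \left(-31\right) = 2 \sqrt{5} \cdot \frac{3}{4} \left(-31\right) = \frac{3 \sqrt{5}}{2} \left(-31\right) = - \frac{93 \sqrt{5}}{2}$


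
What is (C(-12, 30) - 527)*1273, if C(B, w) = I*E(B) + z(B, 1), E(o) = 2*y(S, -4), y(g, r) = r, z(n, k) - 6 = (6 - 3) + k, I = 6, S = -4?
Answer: -719245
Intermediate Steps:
z(n, k) = 9 + k (z(n, k) = 6 + ((6 - 3) + k) = 6 + (3 + k) = 9 + k)
E(o) = -8 (E(o) = 2*(-4) = -8)
C(B, w) = -38 (C(B, w) = 6*(-8) + (9 + 1) = -48 + 10 = -38)
(C(-12, 30) - 527)*1273 = (-38 - 527)*1273 = -565*1273 = -719245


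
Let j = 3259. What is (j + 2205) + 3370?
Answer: 8834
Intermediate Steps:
(j + 2205) + 3370 = (3259 + 2205) + 3370 = 5464 + 3370 = 8834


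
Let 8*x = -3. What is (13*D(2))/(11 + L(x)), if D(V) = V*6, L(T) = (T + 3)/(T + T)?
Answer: 104/5 ≈ 20.800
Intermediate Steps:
x = -3/8 (x = (⅛)*(-3) = -3/8 ≈ -0.37500)
L(T) = (3 + T)/(2*T) (L(T) = (3 + T)/((2*T)) = (3 + T)*(1/(2*T)) = (3 + T)/(2*T))
D(V) = 6*V
(13*D(2))/(11 + L(x)) = (13*(6*2))/(11 + (3 - 3/8)/(2*(-3/8))) = (13*12)/(11 + (½)*(-8/3)*(21/8)) = 156/(11 - 7/2) = 156/(15/2) = 156*(2/15) = 104/5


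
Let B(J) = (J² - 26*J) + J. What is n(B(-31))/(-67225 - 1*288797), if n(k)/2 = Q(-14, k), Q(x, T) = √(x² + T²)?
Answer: -14*√15377/178011 ≈ -0.0097525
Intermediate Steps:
B(J) = J² - 25*J
Q(x, T) = √(T² + x²)
n(k) = 2*√(196 + k²) (n(k) = 2*√(k² + (-14)²) = 2*√(k² + 196) = 2*√(196 + k²))
n(B(-31))/(-67225 - 1*288797) = (2*√(196 + (-31*(-25 - 31))²))/(-67225 - 1*288797) = (2*√(196 + (-31*(-56))²))/(-67225 - 288797) = (2*√(196 + 1736²))/(-356022) = (2*√(196 + 3013696))*(-1/356022) = (2*√3013892)*(-1/356022) = (2*(14*√15377))*(-1/356022) = (28*√15377)*(-1/356022) = -14*√15377/178011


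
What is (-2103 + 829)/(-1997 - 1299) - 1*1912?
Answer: -3150339/1648 ≈ -1911.6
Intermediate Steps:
(-2103 + 829)/(-1997 - 1299) - 1*1912 = -1274/(-3296) - 1912 = -1274*(-1/3296) - 1912 = 637/1648 - 1912 = -3150339/1648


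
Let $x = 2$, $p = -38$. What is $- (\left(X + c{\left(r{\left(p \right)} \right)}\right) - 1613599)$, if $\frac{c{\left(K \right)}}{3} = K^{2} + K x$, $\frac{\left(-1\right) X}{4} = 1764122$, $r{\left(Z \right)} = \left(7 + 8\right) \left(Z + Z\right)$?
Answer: $4778127$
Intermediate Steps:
$r{\left(Z \right)} = 30 Z$ ($r{\left(Z \right)} = 15 \cdot 2 Z = 30 Z$)
$X = -7056488$ ($X = \left(-4\right) 1764122 = -7056488$)
$c{\left(K \right)} = 3 K^{2} + 6 K$ ($c{\left(K \right)} = 3 \left(K^{2} + K 2\right) = 3 \left(K^{2} + 2 K\right) = 3 K^{2} + 6 K$)
$- (\left(X + c{\left(r{\left(p \right)} \right)}\right) - 1613599) = - (\left(-7056488 + 3 \cdot 30 \left(-38\right) \left(2 + 30 \left(-38\right)\right)\right) - 1613599) = - (\left(-7056488 + 3 \left(-1140\right) \left(2 - 1140\right)\right) - 1613599) = - (\left(-7056488 + 3 \left(-1140\right) \left(-1138\right)\right) - 1613599) = - (\left(-7056488 + 3891960\right) - 1613599) = - (-3164528 - 1613599) = \left(-1\right) \left(-4778127\right) = 4778127$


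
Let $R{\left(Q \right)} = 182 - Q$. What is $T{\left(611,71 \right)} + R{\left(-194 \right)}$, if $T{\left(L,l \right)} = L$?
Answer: $987$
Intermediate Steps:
$T{\left(611,71 \right)} + R{\left(-194 \right)} = 611 + \left(182 - -194\right) = 611 + \left(182 + 194\right) = 611 + 376 = 987$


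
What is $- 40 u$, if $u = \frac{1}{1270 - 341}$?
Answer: $- \frac{40}{929} \approx -0.043057$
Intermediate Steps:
$u = \frac{1}{929} \approx 0.0010764$
$- 40 u = \left(-40\right) \frac{1}{929} = - \frac{40}{929}$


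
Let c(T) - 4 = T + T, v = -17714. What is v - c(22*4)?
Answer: -17894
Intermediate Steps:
c(T) = 4 + 2*T (c(T) = 4 + (T + T) = 4 + 2*T)
v - c(22*4) = -17714 - (4 + 2*(22*4)) = -17714 - (4 + 2*88) = -17714 - (4 + 176) = -17714 - 1*180 = -17714 - 180 = -17894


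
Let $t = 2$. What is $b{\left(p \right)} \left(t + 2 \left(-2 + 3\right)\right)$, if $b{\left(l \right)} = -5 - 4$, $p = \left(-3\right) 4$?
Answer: $-36$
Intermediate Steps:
$p = -12$
$b{\left(l \right)} = -9$ ($b{\left(l \right)} = -5 - 4 = -9$)
$b{\left(p \right)} \left(t + 2 \left(-2 + 3\right)\right) = - 9 \left(2 + 2 \left(-2 + 3\right)\right) = - 9 \left(2 + 2 \cdot 1\right) = - 9 \left(2 + 2\right) = \left(-9\right) 4 = -36$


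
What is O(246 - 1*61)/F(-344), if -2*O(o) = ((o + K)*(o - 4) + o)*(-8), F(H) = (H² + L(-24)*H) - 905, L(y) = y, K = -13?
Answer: 125268/125687 ≈ 0.99667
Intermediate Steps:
F(H) = -905 + H² - 24*H (F(H) = (H² - 24*H) - 905 = -905 + H² - 24*H)
O(o) = 4*o + 4*(-13 + o)*(-4 + o) (O(o) = -((o - 13)*(o - 4) + o)*(-8)/2 = -((-13 + o)*(-4 + o) + o)*(-8)/2 = -(o + (-13 + o)*(-4 + o))*(-8)/2 = -(-8*o - 8*(-13 + o)*(-4 + o))/2 = 4*o + 4*(-13 + o)*(-4 + o))
O(246 - 1*61)/F(-344) = (208 - 64*(246 - 1*61) + 4*(246 - 1*61)²)/(-905 + (-344)² - 24*(-344)) = (208 - 64*(246 - 61) + 4*(246 - 61)²)/(-905 + 118336 + 8256) = (208 - 64*185 + 4*185²)/125687 = (208 - 11840 + 4*34225)*(1/125687) = (208 - 11840 + 136900)*(1/125687) = 125268*(1/125687) = 125268/125687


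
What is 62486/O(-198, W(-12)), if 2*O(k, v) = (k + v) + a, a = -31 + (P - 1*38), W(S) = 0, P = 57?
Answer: -62486/105 ≈ -595.10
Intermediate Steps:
a = -12 (a = -31 + (57 - 1*38) = -31 + (57 - 38) = -31 + 19 = -12)
O(k, v) = -6 + k/2 + v/2 (O(k, v) = ((k + v) - 12)/2 = (-12 + k + v)/2 = -6 + k/2 + v/2)
62486/O(-198, W(-12)) = 62486/(-6 + (½)*(-198) + (½)*0) = 62486/(-6 - 99 + 0) = 62486/(-105) = 62486*(-1/105) = -62486/105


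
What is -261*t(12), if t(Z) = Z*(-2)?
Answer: 6264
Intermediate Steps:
t(Z) = -2*Z
-261*t(12) = -(-522)*12 = -261*(-24) = 6264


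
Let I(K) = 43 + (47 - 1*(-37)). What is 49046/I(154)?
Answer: 49046/127 ≈ 386.19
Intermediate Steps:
I(K) = 127 (I(K) = 43 + (47 + 37) = 43 + 84 = 127)
49046/I(154) = 49046/127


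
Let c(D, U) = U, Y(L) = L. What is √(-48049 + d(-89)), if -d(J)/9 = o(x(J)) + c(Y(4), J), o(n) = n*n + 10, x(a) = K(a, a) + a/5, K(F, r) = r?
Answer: I*√3749854/5 ≈ 387.29*I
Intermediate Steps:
x(a) = 6*a/5 (x(a) = a + a/5 = 6*a/5)
o(n) = 10 + n² (o(n) = n² + 10 = 10 + n²)
d(J) = -90 - 9*J - 324*J²/25 (d(J) = -9*((10 + (6*J/5)²) + J) = -9*((10 + 36*J²/25) + J) = -9*(10 + J + 36*J²/25) = -90 - 9*J - 324*J²/25)
√(-48049 + d(-89)) = √(-48049 + (-90 - 9*(-89) - 324/25*(-89)²)) = √(-48049 + (-90 + 801 - 324/25*7921)) = √(-48049 + (-90 + 801 - 2566404/25)) = √(-48049 - 2548629/25) = √(-3749854/25) = I*√3749854/5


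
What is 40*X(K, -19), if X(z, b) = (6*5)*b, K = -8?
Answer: -22800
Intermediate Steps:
X(z, b) = 30*b
40*X(K, -19) = 40*(30*(-19)) = 40*(-570) = -22800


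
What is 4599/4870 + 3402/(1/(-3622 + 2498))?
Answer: -18622135161/4870 ≈ -3.8238e+6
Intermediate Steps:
4599/4870 + 3402/(1/(-3622 + 2498)) = 4599*(1/4870) + 3402/(1/(-1124)) = 4599/4870 + 3402/(-1/1124) = 4599/4870 + 3402*(-1124) = 4599/4870 - 3823848 = -18622135161/4870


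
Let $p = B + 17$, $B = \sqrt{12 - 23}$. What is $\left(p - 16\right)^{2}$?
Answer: $\left(1 + i \sqrt{11}\right)^{2} \approx -10.0 + 6.6332 i$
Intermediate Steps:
$B = i \sqrt{11}$ ($B = \sqrt{-11} = i \sqrt{11} \approx 3.3166 i$)
$p = 17 + i \sqrt{11}$ ($p = i \sqrt{11} + 17 = 17 + i \sqrt{11} \approx 17.0 + 3.3166 i$)
$\left(p - 16\right)^{2} = \left(\left(17 + i \sqrt{11}\right) - 16\right)^{2} = \left(1 + i \sqrt{11}\right)^{2}$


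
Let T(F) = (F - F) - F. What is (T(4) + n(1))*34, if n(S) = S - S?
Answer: -136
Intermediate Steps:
T(F) = -F (T(F) = 0 - F = -F)
n(S) = 0
(T(4) + n(1))*34 = (-1*4 + 0)*34 = (-4 + 0)*34 = -4*34 = -136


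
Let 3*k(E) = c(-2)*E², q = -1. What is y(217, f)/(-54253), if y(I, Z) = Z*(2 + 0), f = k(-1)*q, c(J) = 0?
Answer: 0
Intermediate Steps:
k(E) = 0 (k(E) = (0*E²)/3 = (⅓)*0 = 0)
f = 0 (f = 0*(-1) = 0)
y(I, Z) = 2*Z (y(I, Z) = Z*2 = 2*Z)
y(217, f)/(-54253) = (2*0)/(-54253) = 0*(-1/54253) = 0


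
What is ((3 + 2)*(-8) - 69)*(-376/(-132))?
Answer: -10246/33 ≈ -310.48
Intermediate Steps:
((3 + 2)*(-8) - 69)*(-376/(-132)) = (5*(-8) - 69)*(-376*(-1/132)) = (-40 - 69)*(94/33) = -109*94/33 = -10246/33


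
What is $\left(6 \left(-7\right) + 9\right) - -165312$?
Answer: $165279$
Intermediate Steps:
$\left(6 \left(-7\right) + 9\right) - -165312 = \left(-42 + 9\right) + 165312 = -33 + 165312 = 165279$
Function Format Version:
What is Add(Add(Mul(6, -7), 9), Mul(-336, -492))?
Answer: 165279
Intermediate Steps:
Add(Add(Mul(6, -7), 9), Mul(-336, -492)) = Add(Add(-42, 9), 165312) = Add(-33, 165312) = 165279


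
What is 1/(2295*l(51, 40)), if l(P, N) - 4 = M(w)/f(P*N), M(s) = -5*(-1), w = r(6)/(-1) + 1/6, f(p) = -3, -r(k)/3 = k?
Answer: 1/5355 ≈ 0.00018674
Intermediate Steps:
r(k) = -3*k
w = 109/6 (w = -3*6/(-1) + 1/6 = -18*(-1) + 1*(1/6) = 18 + 1/6 = 109/6 ≈ 18.167)
M(s) = 5
l(P, N) = 7/3 (l(P, N) = 4 + 5/(-3) = 4 + 5*(-1/3) = 4 - 5/3 = 7/3)
1/(2295*l(51, 40)) = 1/(2295*(7/3)) = (1/2295)*(3/7) = 1/5355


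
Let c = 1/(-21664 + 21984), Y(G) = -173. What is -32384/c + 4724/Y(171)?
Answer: -1792782964/173 ≈ -1.0363e+7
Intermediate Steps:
c = 1/320 ≈ 0.0031250
-32384/c + 4724/Y(171) = -32384/1/320 + 4724/(-173) = -32384*320 + 4724*(-1/173) = -10362880 - 4724/173 = -1792782964/173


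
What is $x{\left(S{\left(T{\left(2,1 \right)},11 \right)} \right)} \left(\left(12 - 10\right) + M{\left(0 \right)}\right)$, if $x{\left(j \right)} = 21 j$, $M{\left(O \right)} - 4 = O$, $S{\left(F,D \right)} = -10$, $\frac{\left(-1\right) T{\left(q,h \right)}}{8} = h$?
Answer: $-1260$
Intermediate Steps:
$T{\left(q,h \right)} = - 8 h$
$M{\left(O \right)} = 4 + O$
$x{\left(S{\left(T{\left(2,1 \right)},11 \right)} \right)} \left(\left(12 - 10\right) + M{\left(0 \right)}\right) = 21 \left(-10\right) \left(\left(12 - 10\right) + \left(4 + 0\right)\right) = - 210 \left(2 + 4\right) = \left(-210\right) 6 = -1260$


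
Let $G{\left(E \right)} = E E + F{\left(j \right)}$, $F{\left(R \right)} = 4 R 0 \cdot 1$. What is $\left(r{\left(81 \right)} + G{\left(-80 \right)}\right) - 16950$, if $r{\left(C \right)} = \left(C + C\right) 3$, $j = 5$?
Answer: $-10064$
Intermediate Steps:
$r{\left(C \right)} = 6 C$ ($r{\left(C \right)} = 2 C 3 = 6 C$)
$F{\left(R \right)} = 0$ ($F{\left(R \right)} = 4 \cdot 0 \cdot 1 = 0 \cdot 1 = 0$)
$G{\left(E \right)} = E^{2}$ ($G{\left(E \right)} = E E + 0 = E^{2} + 0 = E^{2}$)
$\left(r{\left(81 \right)} + G{\left(-80 \right)}\right) - 16950 = \left(6 \cdot 81 + \left(-80\right)^{2}\right) - 16950 = \left(486 + 6400\right) - 16950 = 6886 - 16950 = -10064$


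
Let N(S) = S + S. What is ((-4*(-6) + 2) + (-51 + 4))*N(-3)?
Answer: 126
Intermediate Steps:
N(S) = 2*S
((-4*(-6) + 2) + (-51 + 4))*N(-3) = ((-4*(-6) + 2) + (-51 + 4))*(2*(-3)) = ((24 + 2) - 47)*(-6) = (26 - 47)*(-6) = -21*(-6) = 126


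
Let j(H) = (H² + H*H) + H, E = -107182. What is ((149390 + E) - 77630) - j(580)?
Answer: -708802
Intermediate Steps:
j(H) = H + 2*H² (j(H) = (H² + H²) + H = 2*H² + H = H + 2*H²)
((149390 + E) - 77630) - j(580) = ((149390 - 107182) - 77630) - 580*(1 + 2*580) = (42208 - 77630) - 580*(1 + 1160) = -35422 - 580*1161 = -35422 - 1*673380 = -35422 - 673380 = -708802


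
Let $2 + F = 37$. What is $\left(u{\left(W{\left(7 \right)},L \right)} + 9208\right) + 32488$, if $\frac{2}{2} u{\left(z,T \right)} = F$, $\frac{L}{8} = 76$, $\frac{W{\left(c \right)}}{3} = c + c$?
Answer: $41731$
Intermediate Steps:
$W{\left(c \right)} = 6 c$ ($W{\left(c \right)} = 3 \left(c + c\right) = 3 \cdot 2 c = 6 c$)
$L = 608$ ($L = 8 \cdot 76 = 608$)
$F = 35$ ($F = -2 + 37 = 35$)
$u{\left(z,T \right)} = 35$
$\left(u{\left(W{\left(7 \right)},L \right)} + 9208\right) + 32488 = \left(35 + 9208\right) + 32488 = 9243 + 32488 = 41731$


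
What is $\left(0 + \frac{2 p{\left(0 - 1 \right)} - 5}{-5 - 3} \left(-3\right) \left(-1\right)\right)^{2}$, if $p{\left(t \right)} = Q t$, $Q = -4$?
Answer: $\frac{81}{64} \approx 1.2656$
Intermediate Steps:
$p{\left(t \right)} = - 4 t$
$\left(0 + \frac{2 p{\left(0 - 1 \right)} - 5}{-5 - 3} \left(-3\right) \left(-1\right)\right)^{2} = \left(0 + \frac{2 \left(- 4 \left(0 - 1\right)\right) - 5}{-5 - 3} \left(-3\right) \left(-1\right)\right)^{2} = \left(0 + \frac{2 \left(\left(-4\right) \left(-1\right)\right) - 5}{-8} \left(-3\right) \left(-1\right)\right)^{2} = \left(0 + \left(2 \cdot 4 - 5\right) \left(- \frac{1}{8}\right) \left(-3\right) \left(-1\right)\right)^{2} = \left(0 + \left(8 - 5\right) \left(- \frac{1}{8}\right) \left(-3\right) \left(-1\right)\right)^{2} = \left(0 + 3 \left(- \frac{1}{8}\right) \left(-3\right) \left(-1\right)\right)^{2} = \left(0 + \left(- \frac{3}{8}\right) \left(-3\right) \left(-1\right)\right)^{2} = \left(0 + \frac{9}{8} \left(-1\right)\right)^{2} = \left(0 - \frac{9}{8}\right)^{2} = \left(- \frac{9}{8}\right)^{2} = \frac{81}{64}$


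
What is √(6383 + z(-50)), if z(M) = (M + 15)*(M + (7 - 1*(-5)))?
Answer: 3*√857 ≈ 87.824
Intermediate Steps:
z(M) = (12 + M)*(15 + M) (z(M) = (15 + M)*(M + (7 + 5)) = (15 + M)*(M + 12) = (15 + M)*(12 + M) = (12 + M)*(15 + M))
√(6383 + z(-50)) = √(6383 + (180 + (-50)² + 27*(-50))) = √(6383 + (180 + 2500 - 1350)) = √(6383 + 1330) = √7713 = 3*√857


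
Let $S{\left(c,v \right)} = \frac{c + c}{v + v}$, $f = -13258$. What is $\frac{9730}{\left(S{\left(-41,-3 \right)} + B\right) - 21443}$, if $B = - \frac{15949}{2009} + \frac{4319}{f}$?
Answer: $- \frac{541801428}{1193722625} \approx -0.45388$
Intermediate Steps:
$S{\left(c,v \right)} = \frac{c}{v}$ ($S{\left(c,v \right)} = \frac{2 c}{2 v} = 2 c \frac{1}{2 v} = \frac{c}{v}$)
$B = - \frac{766999}{92806}$ ($B = - \frac{15949}{2009} + \frac{4319}{-13258} = \left(-15949\right) \frac{1}{2009} + 4319 \left(- \frac{1}{13258}\right) = - \frac{389}{49} - \frac{617}{1894} = - \frac{766999}{92806} \approx -8.2645$)
$\frac{9730}{\left(S{\left(-41,-3 \right)} + B\right) - 21443} = \frac{9730}{\left(- \frac{41}{-3} - \frac{766999}{92806}\right) - 21443} = \frac{9730}{\left(\left(-41\right) \left(- \frac{1}{3}\right) - \frac{766999}{92806}\right) - 21443} = \frac{9730}{\left(\frac{41}{3} - \frac{766999}{92806}\right) - 21443} = \frac{9730}{\frac{1504049}{278418} - 21443} = \frac{9730}{- \frac{5968613125}{278418}} = 9730 \left(- \frac{278418}{5968613125}\right) = - \frac{541801428}{1193722625}$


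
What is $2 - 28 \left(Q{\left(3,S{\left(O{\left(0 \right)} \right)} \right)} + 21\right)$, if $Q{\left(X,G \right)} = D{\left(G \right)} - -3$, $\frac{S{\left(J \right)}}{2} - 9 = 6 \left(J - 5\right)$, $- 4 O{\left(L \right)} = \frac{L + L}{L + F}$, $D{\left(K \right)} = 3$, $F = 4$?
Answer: $-754$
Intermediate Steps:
$O{\left(L \right)} = - \frac{L}{2 \left(4 + L\right)}$ ($O{\left(L \right)} = - \frac{\left(L + L\right) \frac{1}{L + 4}}{4} = - \frac{2 L \frac{1}{4 + L}}{4} = - \frac{L}{2 \left(4 + L\right)}$)
$S{\left(J \right)} = -42 + 12 J$ ($S{\left(J \right)} = 18 + 2 \cdot 6 \left(J - 5\right) = 18 + 2 \cdot 6 \left(-5 + J\right) = 18 + 2 \left(-30 + 6 J\right) = 18 + \left(-60 + 12 J\right) = -42 + 12 J$)
$Q{\left(X,G \right)} = 6$ ($Q{\left(X,G \right)} = 3 - -3 = 3 + 3 = 6$)
$2 - 28 \left(Q{\left(3,S{\left(O{\left(0 \right)} \right)} \right)} + 21\right) = 2 - 28 \left(6 + 21\right) = 2 - 756 = -754$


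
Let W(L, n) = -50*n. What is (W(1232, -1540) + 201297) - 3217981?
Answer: -2939684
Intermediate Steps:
(W(1232, -1540) + 201297) - 3217981 = (-50*(-1540) + 201297) - 3217981 = (77000 + 201297) - 3217981 = 278297 - 3217981 = -2939684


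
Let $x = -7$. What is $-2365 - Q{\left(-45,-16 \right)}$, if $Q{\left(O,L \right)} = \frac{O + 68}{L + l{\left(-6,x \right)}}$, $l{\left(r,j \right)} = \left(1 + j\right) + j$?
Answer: $- \frac{68562}{29} \approx -2364.2$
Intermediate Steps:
$l{\left(r,j \right)} = 1 + 2 j$
$Q{\left(O,L \right)} = \frac{68 + O}{-13 + L}$ ($Q{\left(O,L \right)} = \frac{O + 68}{L + \left(1 + 2 \left(-7\right)\right)} = \frac{68 + O}{L + \left(1 - 14\right)} = \frac{68 + O}{L - 13} = \frac{68 + O}{-13 + L}$)
$-2365 - Q{\left(-45,-16 \right)} = -2365 - \frac{68 - 45}{-13 - 16} = -2365 - \frac{1}{-29} \cdot 23 = -2365 - \left(- \frac{1}{29}\right) 23 = -2365 - - \frac{23}{29} = -2365 + \frac{23}{29} = - \frac{68562}{29}$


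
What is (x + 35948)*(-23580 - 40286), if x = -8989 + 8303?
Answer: -2252042892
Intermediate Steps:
x = -686
(x + 35948)*(-23580 - 40286) = (-686 + 35948)*(-23580 - 40286) = 35262*(-63866) = -2252042892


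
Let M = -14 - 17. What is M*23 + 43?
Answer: -670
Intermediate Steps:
M = -31
M*23 + 43 = -31*23 + 43 = -713 + 43 = -670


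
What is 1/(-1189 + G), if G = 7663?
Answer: 1/6474 ≈ 0.00015446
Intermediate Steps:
1/(-1189 + G) = 1/(-1189 + 7663) = 1/6474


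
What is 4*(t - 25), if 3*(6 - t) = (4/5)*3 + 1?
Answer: -1208/15 ≈ -80.533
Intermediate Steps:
t = 73/15 (t = 6 - ((4/5)*3 + 1)/3 = 6 - ((4*(⅕))*3 + 1)/3 = 6 - ((⅘)*3 + 1)/3 = 6 - (12/5 + 1)/3 = 6 - ⅓*17/5 = 6 - 17/15 = 73/15 ≈ 4.8667)
4*(t - 25) = 4*(73/15 - 25) = 4*(-302/15) = -1208/15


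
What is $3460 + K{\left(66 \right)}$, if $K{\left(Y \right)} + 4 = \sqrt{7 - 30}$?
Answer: $3456 + i \sqrt{23} \approx 3456.0 + 4.7958 i$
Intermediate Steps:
$K{\left(Y \right)} = -4 + i \sqrt{23}$ ($K{\left(Y \right)} = -4 + \sqrt{7 - 30} = -4 + \sqrt{-23} = -4 + i \sqrt{23}$)
$3460 + K{\left(66 \right)} = 3460 - \left(4 - i \sqrt{23}\right) = 3456 + i \sqrt{23}$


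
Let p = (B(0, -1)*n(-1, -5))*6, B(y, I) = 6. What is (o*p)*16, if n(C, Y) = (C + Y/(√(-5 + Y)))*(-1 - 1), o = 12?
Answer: 13824 - 6912*I*√10 ≈ 13824.0 - 21858.0*I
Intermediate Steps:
n(C, Y) = -2*C - 2*Y/√(-5 + Y) (n(C, Y) = (C + Y/√(-5 + Y))*(-2) = -2*C - 2*Y/√(-5 + Y))
p = 72 - 36*I*√10 (p = (6*(-2*(-1) - 2*(-5)/√(-5 - 5)))*6 = (6*(2 - 2*(-5)/√(-10)))*6 = (6*(2 - 2*(-5)*(-I*√10/10)))*6 = (6*(2 - I*√10))*6 = (12 - 6*I*√10)*6 = 72 - 36*I*√10 ≈ 72.0 - 113.84*I)
(o*p)*16 = (12*(72 - 36*I*√10))*16 = (864 - 432*I*√10)*16 = 13824 - 6912*I*√10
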